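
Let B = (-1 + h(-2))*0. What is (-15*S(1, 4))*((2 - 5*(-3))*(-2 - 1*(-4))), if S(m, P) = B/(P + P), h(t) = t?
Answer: 0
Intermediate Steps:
B = 0 (B = (-1 - 2)*0 = -3*0 = 0)
S(m, P) = 0 (S(m, P) = 0/(P + P) = 0/((2*P)) = 0*(1/(2*P)) = 0)
(-15*S(1, 4))*((2 - 5*(-3))*(-2 - 1*(-4))) = (-15*0)*((2 - 5*(-3))*(-2 - 1*(-4))) = 0*((2 + 15)*(-2 + 4)) = 0*(17*2) = 0*34 = 0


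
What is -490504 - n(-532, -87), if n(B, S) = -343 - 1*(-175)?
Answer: -490336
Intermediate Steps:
n(B, S) = -168 (n(B, S) = -343 + 175 = -168)
-490504 - n(-532, -87) = -490504 - 1*(-168) = -490504 + 168 = -490336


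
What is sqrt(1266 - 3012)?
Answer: 3*I*sqrt(194) ≈ 41.785*I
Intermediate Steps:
sqrt(1266 - 3012) = sqrt(-1746) = 3*I*sqrt(194)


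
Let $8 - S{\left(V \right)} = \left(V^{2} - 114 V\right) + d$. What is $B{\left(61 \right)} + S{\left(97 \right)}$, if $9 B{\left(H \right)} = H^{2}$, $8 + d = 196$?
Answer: $\frac{16942}{9} \approx 1882.4$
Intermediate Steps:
$d = 188$ ($d = -8 + 196 = 188$)
$S{\left(V \right)} = -180 - V^{2} + 114 V$ ($S{\left(V \right)} = 8 - \left(\left(V^{2} - 114 V\right) + 188\right) = 8 - \left(188 + V^{2} - 114 V\right) = -180 - V^{2} + 114 V$)
$B{\left(H \right)} = \frac{H^{2}}{9}$
$B{\left(61 \right)} + S{\left(97 \right)} = \frac{61^{2}}{9} - -1469 = \frac{1}{9} \cdot 3721 - -1469 = \frac{3721}{9} - -1469 = \frac{3721}{9} + 1469 = \frac{16942}{9}$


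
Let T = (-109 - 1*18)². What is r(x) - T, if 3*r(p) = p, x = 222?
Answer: -16055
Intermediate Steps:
r(p) = p/3
T = 16129 (T = (-109 - 18)² = (-127)² = 16129)
r(x) - T = (⅓)*222 - 1*16129 = 74 - 16129 = -16055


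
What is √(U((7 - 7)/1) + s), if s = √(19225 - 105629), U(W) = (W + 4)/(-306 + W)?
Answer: √(-34 + 5202*I*√21601)/51 ≈ 12.123 + 12.124*I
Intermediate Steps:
U(W) = (4 + W)/(-306 + W)
s = 2*I*√21601 (s = √(-86404) = 2*I*√21601 ≈ 293.95*I)
√(U((7 - 7)/1) + s) = √((4 + (7 - 7)/1)/(-306 + (7 - 7)/1) + 2*I*√21601) = √((4 + 0*1)/(-306 + 0*1) + 2*I*√21601) = √((4 + 0)/(-306 + 0) + 2*I*√21601) = √(4/(-306) + 2*I*√21601) = √(-1/306*4 + 2*I*√21601) = √(-2/153 + 2*I*√21601)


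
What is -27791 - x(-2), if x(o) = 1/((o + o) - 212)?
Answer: -6002855/216 ≈ -27791.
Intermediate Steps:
x(o) = 1/(-212 + 2*o) (x(o) = 1/(2*o - 212) = 1/(-212 + 2*o))
-27791 - x(-2) = -27791 - 1/(2*(-106 - 2)) = -27791 - 1/(2*(-108)) = -27791 - (-1)/(2*108) = -27791 - 1*(-1/216) = -27791 + 1/216 = -6002855/216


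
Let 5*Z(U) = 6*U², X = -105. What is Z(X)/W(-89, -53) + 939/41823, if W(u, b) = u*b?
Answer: 185915851/65759697 ≈ 2.8272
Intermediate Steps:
W(u, b) = b*u
Z(U) = 6*U²/5 (Z(U) = (6*U²)/5 = 6*U²/5)
Z(X)/W(-89, -53) + 939/41823 = ((6/5)*(-105)²)/((-53*(-89))) + 939/41823 = ((6/5)*11025)/4717 + 939*(1/41823) = 13230*(1/4717) + 313/13941 = 13230/4717 + 313/13941 = 185915851/65759697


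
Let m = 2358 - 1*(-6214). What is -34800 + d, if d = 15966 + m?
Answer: -10262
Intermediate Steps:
m = 8572 (m = 2358 + 6214 = 8572)
d = 24538 (d = 15966 + 8572 = 24538)
-34800 + d = -34800 + 24538 = -10262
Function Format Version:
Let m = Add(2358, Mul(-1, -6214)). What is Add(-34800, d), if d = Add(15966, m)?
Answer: -10262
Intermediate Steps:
m = 8572 (m = Add(2358, 6214) = 8572)
d = 24538 (d = Add(15966, 8572) = 24538)
Add(-34800, d) = Add(-34800, 24538) = -10262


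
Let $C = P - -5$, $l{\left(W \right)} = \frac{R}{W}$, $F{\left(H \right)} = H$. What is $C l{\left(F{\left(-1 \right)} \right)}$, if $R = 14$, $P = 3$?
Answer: $-112$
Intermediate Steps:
$l{\left(W \right)} = \frac{14}{W}$
$C = 8$ ($C = 3 - -5 = 3 + 5 = 8$)
$C l{\left(F{\left(-1 \right)} \right)} = 8 \frac{14}{-1} = 8 \cdot 14 \left(-1\right) = 8 \left(-14\right) = -112$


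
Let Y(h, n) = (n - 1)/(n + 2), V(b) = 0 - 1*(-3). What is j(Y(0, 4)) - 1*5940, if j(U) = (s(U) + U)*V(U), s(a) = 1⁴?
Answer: -11871/2 ≈ -5935.5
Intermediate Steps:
V(b) = 3 (V(b) = 0 + 3 = 3)
s(a) = 1
Y(h, n) = (-1 + n)/(2 + n)
j(U) = 3 + 3*U (j(U) = (1 + U)*3 = 3 + 3*U)
j(Y(0, 4)) - 1*5940 = (3 + 3*((-1 + 4)/(2 + 4))) - 1*5940 = (3 + 3*(3/6)) - 5940 = (3 + 3*((⅙)*3)) - 5940 = (3 + 3*(½)) - 5940 = (3 + 3/2) - 5940 = 9/2 - 5940 = -11871/2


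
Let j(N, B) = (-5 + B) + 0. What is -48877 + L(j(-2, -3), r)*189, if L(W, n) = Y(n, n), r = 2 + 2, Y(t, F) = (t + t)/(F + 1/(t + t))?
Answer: -533615/11 ≈ -48510.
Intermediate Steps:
j(N, B) = -5 + B
Y(t, F) = 2*t/(F + 1/(2*t)) (Y(t, F) = (2*t)/(F + 1/(2*t)) = 2*t/(F + 1/(2*t)))
r = 4
L(W, n) = 4*n**2/(1 + 2*n**2) (L(W, n) = 4*n**2/(1 + 2*n*n) = 4*n**2/(1 + 2*n**2))
-48877 + L(j(-2, -3), r)*189 = -48877 + (4*4**2/(1 + 2*4**2))*189 = -48877 + (4*16/(1 + 2*16))*189 = -48877 + (4*16/(1 + 32))*189 = -48877 + (4*16/33)*189 = -48877 + (4*16*(1/33))*189 = -48877 + (64/33)*189 = -48877 + 4032/11 = -533615/11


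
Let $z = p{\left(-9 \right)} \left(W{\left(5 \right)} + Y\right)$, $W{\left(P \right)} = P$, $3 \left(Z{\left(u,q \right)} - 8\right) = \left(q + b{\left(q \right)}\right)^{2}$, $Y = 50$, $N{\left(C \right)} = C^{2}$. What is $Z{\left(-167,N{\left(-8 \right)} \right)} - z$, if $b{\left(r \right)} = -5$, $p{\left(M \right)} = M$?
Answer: $\frac{4990}{3} \approx 1663.3$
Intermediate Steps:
$Z{\left(u,q \right)} = 8 + \frac{\left(-5 + q\right)^{2}}{3}$ ($Z{\left(u,q \right)} = 8 + \frac{\left(q - 5\right)^{2}}{3} = 8 + \frac{\left(-5 + q\right)^{2}}{3}$)
$z = -495$ ($z = - 9 \left(5 + 50\right) = \left(-9\right) 55 = -495$)
$Z{\left(-167,N{\left(-8 \right)} \right)} - z = \left(8 + \frac{\left(-5 + \left(-8\right)^{2}\right)^{2}}{3}\right) - -495 = \left(8 + \frac{\left(-5 + 64\right)^{2}}{3}\right) + 495 = \left(8 + \frac{59^{2}}{3}\right) + 495 = \left(8 + \frac{1}{3} \cdot 3481\right) + 495 = \left(8 + \frac{3481}{3}\right) + 495 = \frac{3505}{3} + 495 = \frac{4990}{3}$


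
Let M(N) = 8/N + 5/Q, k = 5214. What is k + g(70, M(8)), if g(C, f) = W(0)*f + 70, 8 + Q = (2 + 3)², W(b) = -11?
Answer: 89586/17 ≈ 5269.8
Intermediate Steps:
Q = 17 (Q = -8 + (2 + 3)² = -8 + 5² = -8 + 25 = 17)
M(N) = 5/17 + 8/N (M(N) = 8/N + 5/17 = 5/17 + 8/N)
g(C, f) = 70 - 11*f (g(C, f) = -11*f + 70 = 70 - 11*f)
k + g(70, M(8)) = 5214 + (70 - 11*(5/17 + 8/8)) = 5214 + (70 - 11*(5/17 + 8*(⅛))) = 5214 + (70 - 11*(5/17 + 1)) = 5214 + (70 - 11*22/17) = 5214 + (70 - 242/17) = 5214 + 948/17 = 89586/17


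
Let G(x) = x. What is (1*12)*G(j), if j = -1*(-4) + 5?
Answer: 108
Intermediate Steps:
j = 9 (j = 4 + 5 = 9)
(1*12)*G(j) = (1*12)*9 = 12*9 = 108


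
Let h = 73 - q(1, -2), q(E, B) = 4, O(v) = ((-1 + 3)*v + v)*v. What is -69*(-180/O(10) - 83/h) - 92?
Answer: 162/5 ≈ 32.400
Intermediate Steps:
O(v) = 3*v² (O(v) = (2*v + v)*v = (3*v)*v = 3*v²)
h = 69 (h = 73 - 1*4 = 73 - 4 = 69)
-69*(-180/O(10) - 83/h) - 92 = -69*(-180/(3*10²) - 83/69) - 92 = -69*(-180/(3*100) - 83*1/69) - 92 = -69*(-180/300 - 83/69) - 92 = -69*(-180*1/300 - 83/69) - 92 = -69*(-⅗ - 83/69) - 92 = -69*(-622/345) - 92 = 622/5 - 92 = 162/5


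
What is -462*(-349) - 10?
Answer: 161228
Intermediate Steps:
-462*(-349) - 10 = 161238 - 10 = 161228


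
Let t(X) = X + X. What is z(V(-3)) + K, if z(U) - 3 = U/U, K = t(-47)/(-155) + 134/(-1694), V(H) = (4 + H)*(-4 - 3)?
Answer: 594373/131285 ≈ 4.5274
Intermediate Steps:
t(X) = 2*X
V(H) = -28 - 7*H (V(H) = (4 + H)*(-7) = -28 - 7*H)
K = 69233/131285 (K = (2*(-47))/(-155) + 134/(-1694) = -94*(-1/155) + 134*(-1/1694) = 94/155 - 67/847 = 69233/131285 ≈ 0.52735)
z(U) = 4 (z(U) = 3 + U/U = 3 + 1 = 4)
z(V(-3)) + K = 4 + 69233/131285 = 594373/131285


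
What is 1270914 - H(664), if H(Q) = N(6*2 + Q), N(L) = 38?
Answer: 1270876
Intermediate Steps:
H(Q) = 38
1270914 - H(664) = 1270914 - 1*38 = 1270914 - 38 = 1270876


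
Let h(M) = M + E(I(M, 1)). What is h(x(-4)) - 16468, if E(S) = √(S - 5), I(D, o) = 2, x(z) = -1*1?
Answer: -16469 + I*√3 ≈ -16469.0 + 1.732*I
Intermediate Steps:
x(z) = -1
E(S) = √(-5 + S)
h(M) = M + I*√3 (h(M) = M + √(-5 + 2) = M + √(-3) = M + I*√3)
h(x(-4)) - 16468 = (-1 + I*√3) - 16468 = -16469 + I*√3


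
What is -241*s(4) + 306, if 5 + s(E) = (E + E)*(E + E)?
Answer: -13913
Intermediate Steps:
s(E) = -5 + 4*E**2 (s(E) = -5 + (E + E)*(E + E) = -5 + (2*E)*(2*E) = -5 + 4*E**2)
-241*s(4) + 306 = -241*(-5 + 4*4**2) + 306 = -241*(-5 + 4*16) + 306 = -241*(-5 + 64) + 306 = -241*59 + 306 = -14219 + 306 = -13913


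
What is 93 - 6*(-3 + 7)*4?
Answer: -3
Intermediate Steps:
93 - 6*(-3 + 7)*4 = 93 - 24*4 = 93 - 6*16 = 93 - 96 = -3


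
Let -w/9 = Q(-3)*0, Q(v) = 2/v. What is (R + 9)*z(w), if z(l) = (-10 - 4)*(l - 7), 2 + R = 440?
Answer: 43806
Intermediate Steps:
R = 438 (R = -2 + 440 = 438)
w = 0 (w = -9*2/(-3)*0 = -9*2*(-⅓)*0 = -(-6)*0 = -9*0 = 0)
z(l) = 98 - 14*l (z(l) = -14*(-7 + l) = 98 - 14*l)
(R + 9)*z(w) = (438 + 9)*(98 - 14*0) = 447*(98 + 0) = 447*98 = 43806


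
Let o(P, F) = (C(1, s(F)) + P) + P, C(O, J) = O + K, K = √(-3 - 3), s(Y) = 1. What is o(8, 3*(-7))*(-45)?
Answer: -765 - 45*I*√6 ≈ -765.0 - 110.23*I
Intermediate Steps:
K = I*√6 (K = √(-6) = I*√6 ≈ 2.4495*I)
C(O, J) = O + I*√6
o(P, F) = 1 + 2*P + I*√6 (o(P, F) = ((1 + I*√6) + P) + P = (1 + P + I*√6) + P = 1 + 2*P + I*√6)
o(8, 3*(-7))*(-45) = (1 + 2*8 + I*√6)*(-45) = (1 + 16 + I*√6)*(-45) = (17 + I*√6)*(-45) = -765 - 45*I*√6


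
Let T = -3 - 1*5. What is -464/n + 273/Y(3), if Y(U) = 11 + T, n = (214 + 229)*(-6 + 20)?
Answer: 281959/3101 ≈ 90.925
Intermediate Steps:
T = -8 (T = -3 - 5 = -8)
n = 6202 (n = 443*14 = 6202)
Y(U) = 3 (Y(U) = 11 - 8 = 3)
-464/n + 273/Y(3) = -464/6202 + 273/3 = -464*1/6202 + 273*(⅓) = -232/3101 + 91 = 281959/3101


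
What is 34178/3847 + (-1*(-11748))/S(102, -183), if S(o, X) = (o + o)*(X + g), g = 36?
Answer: 81644609/9613653 ≈ 8.4926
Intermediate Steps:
S(o, X) = 2*o*(36 + X) (S(o, X) = (o + o)*(X + 36) = (2*o)*(36 + X) = 2*o*(36 + X))
34178/3847 + (-1*(-11748))/S(102, -183) = 34178/3847 + (-1*(-11748))/((2*102*(36 - 183))) = 34178*(1/3847) + 11748/((2*102*(-147))) = 34178/3847 + 11748/(-29988) = 34178/3847 + 11748*(-1/29988) = 34178/3847 - 979/2499 = 81644609/9613653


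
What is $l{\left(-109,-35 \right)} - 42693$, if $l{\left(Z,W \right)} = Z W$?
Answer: $-38878$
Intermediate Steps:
$l{\left(Z,W \right)} = W Z$
$l{\left(-109,-35 \right)} - 42693 = \left(-35\right) \left(-109\right) - 42693 = 3815 - 42693 = -38878$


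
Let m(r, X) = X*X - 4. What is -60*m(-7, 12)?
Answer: -8400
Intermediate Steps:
m(r, X) = -4 + X² (m(r, X) = X² - 4 = -4 + X²)
-60*m(-7, 12) = -60*(-4 + 12²) = -60*(-4 + 144) = -60*140 = -8400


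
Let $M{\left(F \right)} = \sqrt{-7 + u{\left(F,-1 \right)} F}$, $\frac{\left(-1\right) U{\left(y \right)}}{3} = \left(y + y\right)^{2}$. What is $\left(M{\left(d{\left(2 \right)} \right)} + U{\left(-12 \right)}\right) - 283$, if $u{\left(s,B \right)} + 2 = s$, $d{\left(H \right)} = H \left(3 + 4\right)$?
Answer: $-2011 + \sqrt{161} \approx -1998.3$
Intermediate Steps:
$d{\left(H \right)} = 7 H$ ($d{\left(H \right)} = H 7 = 7 H$)
$u{\left(s,B \right)} = -2 + s$
$U{\left(y \right)} = - 12 y^{2}$ ($U{\left(y \right)} = - 3 \left(y + y\right)^{2} = - 3 \left(2 y\right)^{2} = - 3 \cdot 4 y^{2} = - 12 y^{2}$)
$M{\left(F \right)} = \sqrt{-7 + F \left(-2 + F\right)}$ ($M{\left(F \right)} = \sqrt{-7 + \left(-2 + F\right) F} = \sqrt{-7 + F \left(-2 + F\right)}$)
$\left(M{\left(d{\left(2 \right)} \right)} + U{\left(-12 \right)}\right) - 283 = \left(\sqrt{-7 + 7 \cdot 2 \left(-2 + 7 \cdot 2\right)} - 12 \left(-12\right)^{2}\right) - 283 = \left(\sqrt{-7 + 14 \left(-2 + 14\right)} - 1728\right) - 283 = \left(\sqrt{-7 + 14 \cdot 12} - 1728\right) - 283 = \left(\sqrt{-7 + 168} - 1728\right) - 283 = \left(\sqrt{161} - 1728\right) - 283 = \left(-1728 + \sqrt{161}\right) - 283 = -2011 + \sqrt{161}$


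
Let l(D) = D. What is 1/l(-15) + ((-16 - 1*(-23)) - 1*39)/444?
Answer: -77/555 ≈ -0.13874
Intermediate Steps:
1/l(-15) + ((-16 - 1*(-23)) - 1*39)/444 = 1/(-15) + ((-16 - 1*(-23)) - 1*39)/444 = 1*(-1/15) + ((-16 + 23) - 39)*(1/444) = -1/15 + (7 - 39)*(1/444) = -1/15 - 32*1/444 = -1/15 - 8/111 = -77/555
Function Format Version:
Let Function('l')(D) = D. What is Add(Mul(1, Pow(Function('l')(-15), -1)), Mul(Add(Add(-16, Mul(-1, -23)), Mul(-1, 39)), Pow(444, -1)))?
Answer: Rational(-77, 555) ≈ -0.13874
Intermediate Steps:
Add(Mul(1, Pow(Function('l')(-15), -1)), Mul(Add(Add(-16, Mul(-1, -23)), Mul(-1, 39)), Pow(444, -1))) = Add(Mul(1, Pow(-15, -1)), Mul(Add(Add(-16, Mul(-1, -23)), Mul(-1, 39)), Pow(444, -1))) = Add(Mul(1, Rational(-1, 15)), Mul(Add(Add(-16, 23), -39), Rational(1, 444))) = Add(Rational(-1, 15), Mul(Add(7, -39), Rational(1, 444))) = Add(Rational(-1, 15), Mul(-32, Rational(1, 444))) = Add(Rational(-1, 15), Rational(-8, 111)) = Rational(-77, 555)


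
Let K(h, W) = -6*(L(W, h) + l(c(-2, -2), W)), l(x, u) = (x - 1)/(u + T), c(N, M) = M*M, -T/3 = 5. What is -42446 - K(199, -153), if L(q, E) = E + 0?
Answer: -1155059/28 ≈ -41252.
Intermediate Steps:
L(q, E) = E
T = -15 (T = -3*5 = -15)
c(N, M) = M²
l(x, u) = (-1 + x)/(-15 + u) (l(x, u) = (x - 1)/(u - 15) = (-1 + x)/(-15 + u))
K(h, W) = -18/(-15 + W) - 6*h (K(h, W) = -6*(h + (-1 + (-2)²)/(-15 + W)) = -6*(h + (-1 + 4)/(-15 + W)) = -6*(h + 3/(-15 + W)) = -18/(-15 + W) - 6*h)
-42446 - K(199, -153) = -42446 - 6*(-3 - 1*199*(-15 - 153))/(-15 - 153) = -42446 - 6*(-3 - 1*199*(-168))/(-168) = -42446 - 6*(-1)*(-3 + 33432)/168 = -42446 - 6*(-1)*33429/168 = -42446 - 1*(-33429/28) = -42446 + 33429/28 = -1155059/28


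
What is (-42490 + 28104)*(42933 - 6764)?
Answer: -520327234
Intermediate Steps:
(-42490 + 28104)*(42933 - 6764) = -14386*36169 = -520327234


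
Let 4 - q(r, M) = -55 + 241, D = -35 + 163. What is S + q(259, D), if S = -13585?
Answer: -13767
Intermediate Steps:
D = 128
q(r, M) = -182 (q(r, M) = 4 - (-55 + 241) = 4 - 1*186 = 4 - 186 = -182)
S + q(259, D) = -13585 - 182 = -13767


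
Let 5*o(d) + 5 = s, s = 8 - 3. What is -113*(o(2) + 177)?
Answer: -20001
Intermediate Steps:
s = 5
o(d) = 0 (o(d) = -1 + (1/5)*5 = -1 + 1 = 0)
-113*(o(2) + 177) = -113*(0 + 177) = -113*177 = -20001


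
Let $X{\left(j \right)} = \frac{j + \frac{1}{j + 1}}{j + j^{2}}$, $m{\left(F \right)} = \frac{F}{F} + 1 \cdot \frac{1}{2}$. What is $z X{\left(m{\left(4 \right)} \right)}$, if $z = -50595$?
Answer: $- \frac{128174}{5} \approx -25635.0$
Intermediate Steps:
$m{\left(F \right)} = \frac{3}{2}$ ($m{\left(F \right)} = 1 + 1 \cdot \frac{1}{2} = 1 + \frac{1}{2} = \frac{3}{2}$)
$X{\left(j \right)} = \frac{j + \frac{1}{1 + j}}{j + j^{2}}$
$z X{\left(m{\left(4 \right)} \right)} = - 50595 \frac{1 + \frac{3}{2} + \left(\frac{3}{2}\right)^{2}}{\frac{3}{2} \left(1 + \left(\frac{3}{2}\right)^{2} + 2 \cdot \frac{3}{2}\right)} = - 50595 \frac{2 \left(1 + \frac{3}{2} + \frac{9}{4}\right)}{3 \left(1 + \frac{9}{4} + 3\right)} = - 50595 \cdot \frac{2}{3} \frac{1}{\frac{25}{4}} \cdot \frac{19}{4} = - 50595 \cdot \frac{2}{3} \cdot \frac{4}{25} \cdot \frac{19}{4} = \left(-50595\right) \frac{38}{75} = - \frac{128174}{5}$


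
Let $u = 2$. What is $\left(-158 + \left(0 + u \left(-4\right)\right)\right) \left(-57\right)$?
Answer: $9462$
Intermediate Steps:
$\left(-158 + \left(0 + u \left(-4\right)\right)\right) \left(-57\right) = \left(-158 + \left(0 + 2 \left(-4\right)\right)\right) \left(-57\right) = \left(-158 + \left(0 - 8\right)\right) \left(-57\right) = \left(-158 - 8\right) \left(-57\right) = \left(-166\right) \left(-57\right) = 9462$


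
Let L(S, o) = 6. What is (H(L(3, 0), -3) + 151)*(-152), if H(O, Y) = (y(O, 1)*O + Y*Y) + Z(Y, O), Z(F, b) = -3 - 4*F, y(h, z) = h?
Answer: -31160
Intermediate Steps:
H(O, Y) = -3 + O**2 + Y**2 - 4*Y (H(O, Y) = (O*O + Y*Y) + (-3 - 4*Y) = (O**2 + Y**2) + (-3 - 4*Y) = -3 + O**2 + Y**2 - 4*Y)
(H(L(3, 0), -3) + 151)*(-152) = ((-3 + 6**2 + (-3)**2 - 4*(-3)) + 151)*(-152) = ((-3 + 36 + 9 + 12) + 151)*(-152) = (54 + 151)*(-152) = 205*(-152) = -31160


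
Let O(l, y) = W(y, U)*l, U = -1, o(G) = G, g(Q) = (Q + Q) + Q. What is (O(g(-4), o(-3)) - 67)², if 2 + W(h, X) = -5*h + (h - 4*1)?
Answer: 19321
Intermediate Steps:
g(Q) = 3*Q (g(Q) = 2*Q + Q = 3*Q)
W(h, X) = -6 - 4*h (W(h, X) = -2 + (-5*h + (h - 4*1)) = -2 + (-5*h + (h - 4)) = -2 + (-5*h + (-4 + h)) = -2 + (-4 - 4*h) = -6 - 4*h)
O(l, y) = l*(-6 - 4*y) (O(l, y) = (-6 - 4*y)*l = l*(-6 - 4*y))
(O(g(-4), o(-3)) - 67)² = (-2*3*(-4)*(3 + 2*(-3)) - 67)² = (-2*(-12)*(3 - 6) - 67)² = (-2*(-12)*(-3) - 67)² = (-72 - 67)² = (-139)² = 19321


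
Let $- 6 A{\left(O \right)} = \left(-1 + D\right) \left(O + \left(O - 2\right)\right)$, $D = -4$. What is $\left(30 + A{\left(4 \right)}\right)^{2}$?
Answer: $1225$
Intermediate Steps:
$A{\left(O \right)} = - \frac{5}{3} + \frac{5 O}{3}$ ($A{\left(O \right)} = - \frac{\left(-1 - 4\right) \left(O + \left(O - 2\right)\right)}{6} = - \frac{\left(-5\right) \left(O + \left(O - 2\right)\right)}{6} = - \frac{\left(-5\right) \left(O + \left(-2 + O\right)\right)}{6} = - \frac{\left(-5\right) \left(-2 + 2 O\right)}{6} = - \frac{10 - 10 O}{6} = - \frac{5}{3} + \frac{5 O}{3}$)
$\left(30 + A{\left(4 \right)}\right)^{2} = \left(30 + \left(- \frac{5}{3} + \frac{5}{3} \cdot 4\right)\right)^{2} = \left(30 + \left(- \frac{5}{3} + \frac{20}{3}\right)\right)^{2} = \left(30 + 5\right)^{2} = 35^{2} = 1225$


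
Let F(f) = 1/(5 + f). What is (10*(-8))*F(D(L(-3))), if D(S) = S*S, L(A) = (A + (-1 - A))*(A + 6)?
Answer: -40/7 ≈ -5.7143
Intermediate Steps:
L(A) = -6 - A (L(A) = -(6 + A) = -6 - A)
D(S) = S²
(10*(-8))*F(D(L(-3))) = (10*(-8))/(5 + (-6 - 1*(-3))²) = -80/(5 + (-6 + 3)²) = -80/(5 + (-3)²) = -80/(5 + 9) = -80/14 = -80*1/14 = -40/7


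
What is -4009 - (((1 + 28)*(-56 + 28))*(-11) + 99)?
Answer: -13040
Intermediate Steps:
-4009 - (((1 + 28)*(-56 + 28))*(-11) + 99) = -4009 - ((29*(-28))*(-11) + 99) = -4009 - (-812*(-11) + 99) = -4009 - (8932 + 99) = -4009 - 1*9031 = -4009 - 9031 = -13040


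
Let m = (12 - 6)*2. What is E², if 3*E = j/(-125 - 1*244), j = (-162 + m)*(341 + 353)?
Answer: 1204090000/136161 ≈ 8843.1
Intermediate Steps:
m = 12 (m = 6*2 = 12)
j = -104100 (j = (-162 + 12)*(341 + 353) = -150*694 = -104100)
E = 34700/369 (E = (-104100/(-125 - 1*244))/3 = (-104100/(-125 - 244))/3 = (-104100/(-369))/3 = (-104100*(-1/369))/3 = (⅓)*(34700/123) = 34700/369 ≈ 94.038)
E² = (34700/369)² = 1204090000/136161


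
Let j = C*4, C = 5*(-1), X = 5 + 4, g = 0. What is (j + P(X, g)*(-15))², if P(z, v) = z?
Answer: 24025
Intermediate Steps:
X = 9
C = -5
j = -20 (j = -5*4 = -20)
(j + P(X, g)*(-15))² = (-20 + 9*(-15))² = (-20 - 135)² = (-155)² = 24025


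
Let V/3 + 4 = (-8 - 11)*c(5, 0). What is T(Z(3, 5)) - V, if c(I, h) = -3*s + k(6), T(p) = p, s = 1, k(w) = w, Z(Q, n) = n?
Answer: 188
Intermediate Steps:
c(I, h) = 3 (c(I, h) = -3*1 + 6 = -3 + 6 = 3)
V = -183 (V = -12 + 3*((-8 - 11)*3) = -12 + 3*(-19*3) = -12 + 3*(-57) = -12 - 171 = -183)
T(Z(3, 5)) - V = 5 - 1*(-183) = 5 + 183 = 188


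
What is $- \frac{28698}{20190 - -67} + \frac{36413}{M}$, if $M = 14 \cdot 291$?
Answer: $\frac{620702489}{82527018} \approx 7.5212$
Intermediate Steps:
$M = 4074$
$- \frac{28698}{20190 - -67} + \frac{36413}{M} = - \frac{28698}{20190 - -67} + \frac{36413}{4074} = - \frac{28698}{20190 + 67} + 36413 \cdot \frac{1}{4074} = - \frac{28698}{20257} + \frac{36413}{4074} = \frac{620702489}{82527018}$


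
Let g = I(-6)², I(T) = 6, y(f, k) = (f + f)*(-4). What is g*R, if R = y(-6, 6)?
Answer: 1728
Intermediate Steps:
y(f, k) = -8*f (y(f, k) = (2*f)*(-4) = -8*f)
R = 48 (R = -8*(-6) = 48)
g = 36 (g = 6² = 36)
g*R = 36*48 = 1728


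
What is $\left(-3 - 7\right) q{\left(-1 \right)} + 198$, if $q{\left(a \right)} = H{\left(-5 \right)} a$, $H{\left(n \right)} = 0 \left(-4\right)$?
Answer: $198$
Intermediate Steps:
$H{\left(n \right)} = 0$
$q{\left(a \right)} = 0$ ($q{\left(a \right)} = 0 a = 0$)
$\left(-3 - 7\right) q{\left(-1 \right)} + 198 = \left(-3 - 7\right) 0 + 198 = \left(-10\right) 0 + 198 = 0 + 198 = 198$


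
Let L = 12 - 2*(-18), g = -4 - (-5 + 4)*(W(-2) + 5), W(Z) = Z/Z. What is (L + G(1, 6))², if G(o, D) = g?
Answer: 2500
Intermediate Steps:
W(Z) = 1
g = 2 (g = -4 - (-5 + 4)*(1 + 5) = -4 - (-1)*6 = -4 - 1*(-6) = -4 + 6 = 2)
G(o, D) = 2
L = 48 (L = 12 + 36 = 48)
(L + G(1, 6))² = (48 + 2)² = 50² = 2500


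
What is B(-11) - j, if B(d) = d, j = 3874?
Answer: -3885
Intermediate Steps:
B(-11) - j = -11 - 1*3874 = -11 - 3874 = -3885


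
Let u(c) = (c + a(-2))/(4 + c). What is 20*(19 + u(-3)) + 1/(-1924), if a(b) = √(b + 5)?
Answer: 615679/1924 + 20*√3 ≈ 354.64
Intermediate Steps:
a(b) = √(5 + b)
u(c) = (c + √3)/(4 + c) (u(c) = (c + √(5 - 2))/(4 + c) = (c + √3)/(4 + c))
20*(19 + u(-3)) + 1/(-1924) = 20*(19 + (-3 + √3)/(4 - 3)) + 1/(-1924) = 20*(19 + (-3 + √3)/1) - 1/1924 = 20*(19 + 1*(-3 + √3)) - 1/1924 = 20*(19 + (-3 + √3)) - 1/1924 = 20*(16 + √3) - 1/1924 = (320 + 20*√3) - 1/1924 = 615679/1924 + 20*√3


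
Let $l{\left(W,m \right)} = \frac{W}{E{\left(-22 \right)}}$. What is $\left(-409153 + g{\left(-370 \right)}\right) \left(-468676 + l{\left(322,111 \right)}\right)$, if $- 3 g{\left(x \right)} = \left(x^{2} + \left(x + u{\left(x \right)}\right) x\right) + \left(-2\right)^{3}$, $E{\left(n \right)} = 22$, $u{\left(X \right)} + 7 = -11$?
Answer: $\frac{2591231960175}{11} \approx 2.3557 \cdot 10^{11}$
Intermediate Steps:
$u{\left(X \right)} = -18$ ($u{\left(X \right)} = -7 - 11 = -18$)
$l{\left(W,m \right)} = \frac{W}{22}$
$g{\left(x \right)} = \frac{8}{3} - \frac{x^{2}}{3} - \frac{x \left(-18 + x\right)}{3}$ ($g{\left(x \right)} = - \frac{\left(x^{2} + \left(x - 18\right) x\right) + \left(-2\right)^{3}}{3} = - \frac{\left(x^{2} + \left(-18 + x\right) x\right) - 8}{3} = - \frac{\left(x^{2} + x \left(-18 + x\right)\right) - 8}{3} = - \frac{-8 + x^{2} + x \left(-18 + x\right)}{3} = \frac{8}{3} - \frac{x^{2}}{3} - \frac{x \left(-18 + x\right)}{3}$)
$\left(-409153 + g{\left(-370 \right)}\right) \left(-468676 + l{\left(322,111 \right)}\right) = \left(-409153 + \left(\frac{8}{3} + 6 \left(-370\right) - \frac{2 \left(-370\right)^{2}}{3}\right)\right) \left(-468676 + \frac{1}{22} \cdot 322\right) = \left(-409153 - 93484\right) \left(-468676 + \frac{161}{11}\right) = \left(-409153 - 93484\right) \left(- \frac{5155275}{11}\right) = \left(-502637\right) \left(- \frac{5155275}{11}\right) = \frac{2591231960175}{11}$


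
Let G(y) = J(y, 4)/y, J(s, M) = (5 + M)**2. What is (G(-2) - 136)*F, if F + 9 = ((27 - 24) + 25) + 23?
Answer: -7413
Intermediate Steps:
F = 42 (F = -9 + (((27 - 24) + 25) + 23) = -9 + ((3 + 25) + 23) = -9 + (28 + 23) = -9 + 51 = 42)
G(y) = 81/y (G(y) = (5 + 4)**2/y = 9**2/y = 81/y)
(G(-2) - 136)*F = (81/(-2) - 136)*42 = (81*(-1/2) - 136)*42 = (-81/2 - 136)*42 = -353/2*42 = -7413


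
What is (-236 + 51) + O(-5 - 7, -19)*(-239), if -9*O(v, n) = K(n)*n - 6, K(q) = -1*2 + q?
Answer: 30754/3 ≈ 10251.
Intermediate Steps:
K(q) = -2 + q
O(v, n) = ⅔ - n*(-2 + n)/9 (O(v, n) = -((-2 + n)*n - 6)/9 = -(n*(-2 + n) - 6)/9 = -(-6 + n*(-2 + n))/9 = ⅔ - n*(-2 + n)/9)
(-236 + 51) + O(-5 - 7, -19)*(-239) = (-236 + 51) + (⅔ - ⅑*(-19)*(-2 - 19))*(-239) = -185 + (⅔ - ⅑*(-19)*(-21))*(-239) = -185 + (⅔ - 133/3)*(-239) = -185 - 131/3*(-239) = -185 + 31309/3 = 30754/3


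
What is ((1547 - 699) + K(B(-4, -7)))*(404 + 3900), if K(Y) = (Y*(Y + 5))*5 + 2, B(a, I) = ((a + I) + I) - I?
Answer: 5078720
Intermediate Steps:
B(a, I) = I + a (B(a, I) = ((I + a) + I) - I = (a + 2*I) - I = I + a)
K(Y) = 2 + 5*Y*(5 + Y) (K(Y) = (Y*(5 + Y))*5 + 2 = 5*Y*(5 + Y) + 2 = 2 + 5*Y*(5 + Y))
((1547 - 699) + K(B(-4, -7)))*(404 + 3900) = ((1547 - 699) + (2 + 5*(-7 - 4)² + 25*(-7 - 4)))*(404 + 3900) = (848 + (2 + 5*(-11)² + 25*(-11)))*4304 = (848 + (2 + 5*121 - 275))*4304 = (848 + (2 + 605 - 275))*4304 = (848 + 332)*4304 = 1180*4304 = 5078720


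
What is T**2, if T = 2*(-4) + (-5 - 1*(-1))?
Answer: 144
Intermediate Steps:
T = -12 (T = -8 + (-5 + 1) = -8 - 4 = -12)
T**2 = (-12)**2 = 144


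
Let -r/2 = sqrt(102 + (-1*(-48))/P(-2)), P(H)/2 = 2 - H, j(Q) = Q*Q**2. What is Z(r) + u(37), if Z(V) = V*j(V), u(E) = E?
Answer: 186661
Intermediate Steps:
j(Q) = Q**3
P(H) = 4 - 2*H (P(H) = 2*(2 - H) = 4 - 2*H)
r = -12*sqrt(3) (r = -2*sqrt(102 + (-1*(-48))/(4 - 2*(-2))) = -2*sqrt(102 + 48/(4 + 4)) = -2*sqrt(102 + 48/8) = -2*sqrt(102 + 48*(1/8)) = -2*sqrt(102 + 6) = -12*sqrt(3) ≈ -20.785)
Z(V) = V**4 (Z(V) = V*V**3 = V**4)
Z(r) + u(37) = (-12*sqrt(3))**4 + 37 = 186624 + 37 = 186661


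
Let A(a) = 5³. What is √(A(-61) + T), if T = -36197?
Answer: 6*I*√1002 ≈ 189.93*I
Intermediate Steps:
A(a) = 125
√(A(-61) + T) = √(125 - 36197) = √(-36072) = 6*I*√1002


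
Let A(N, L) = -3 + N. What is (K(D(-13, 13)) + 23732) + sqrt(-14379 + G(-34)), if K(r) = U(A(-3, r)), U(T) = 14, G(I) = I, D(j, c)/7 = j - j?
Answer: 23746 + I*sqrt(14413) ≈ 23746.0 + 120.05*I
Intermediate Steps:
D(j, c) = 0 (D(j, c) = 7*(j - j) = 7*0 = 0)
K(r) = 14
(K(D(-13, 13)) + 23732) + sqrt(-14379 + G(-34)) = (14 + 23732) + sqrt(-14379 - 34) = 23746 + sqrt(-14413) = 23746 + I*sqrt(14413)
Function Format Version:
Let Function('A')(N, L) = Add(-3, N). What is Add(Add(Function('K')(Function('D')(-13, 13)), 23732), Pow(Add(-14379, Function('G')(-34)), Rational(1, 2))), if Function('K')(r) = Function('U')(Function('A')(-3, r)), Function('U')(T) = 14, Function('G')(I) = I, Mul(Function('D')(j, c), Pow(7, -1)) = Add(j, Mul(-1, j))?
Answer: Add(23746, Mul(I, Pow(14413, Rational(1, 2)))) ≈ Add(23746., Mul(120.05, I))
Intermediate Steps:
Function('D')(j, c) = 0 (Function('D')(j, c) = Mul(7, Add(j, Mul(-1, j))) = Mul(7, 0) = 0)
Function('K')(r) = 14
Add(Add(Function('K')(Function('D')(-13, 13)), 23732), Pow(Add(-14379, Function('G')(-34)), Rational(1, 2))) = Add(Add(14, 23732), Pow(Add(-14379, -34), Rational(1, 2))) = Add(23746, Pow(-14413, Rational(1, 2))) = Add(23746, Mul(I, Pow(14413, Rational(1, 2))))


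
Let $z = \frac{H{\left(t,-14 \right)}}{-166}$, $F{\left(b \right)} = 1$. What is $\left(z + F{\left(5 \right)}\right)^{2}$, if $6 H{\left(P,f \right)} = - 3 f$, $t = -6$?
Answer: $\frac{25281}{27556} \approx 0.91744$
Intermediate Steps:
$H{\left(P,f \right)} = - \frac{f}{2}$ ($H{\left(P,f \right)} = \frac{\left(-3\right) f}{6} = - \frac{f}{2}$)
$z = - \frac{7}{166}$ ($z = \frac{\left(- \frac{1}{2}\right) \left(-14\right)}{-166} = 7 \left(- \frac{1}{166}\right) = - \frac{7}{166} \approx -0.042169$)
$\left(z + F{\left(5 \right)}\right)^{2} = \left(- \frac{7}{166} + 1\right)^{2} = \left(\frac{159}{166}\right)^{2} = \frac{25281}{27556}$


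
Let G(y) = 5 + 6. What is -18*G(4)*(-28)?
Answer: 5544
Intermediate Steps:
G(y) = 11
-18*G(4)*(-28) = -18*11*(-28) = -198*(-28) = 5544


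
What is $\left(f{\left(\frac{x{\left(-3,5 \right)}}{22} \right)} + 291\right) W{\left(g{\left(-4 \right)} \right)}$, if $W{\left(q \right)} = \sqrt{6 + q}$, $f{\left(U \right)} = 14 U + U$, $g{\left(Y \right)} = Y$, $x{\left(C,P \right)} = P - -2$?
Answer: $\frac{6507 \sqrt{2}}{22} \approx 418.29$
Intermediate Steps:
$x{\left(C,P \right)} = 2 + P$ ($x{\left(C,P \right)} = P + 2 = 2 + P$)
$f{\left(U \right)} = 15 U$
$\left(f{\left(\frac{x{\left(-3,5 \right)}}{22} \right)} + 291\right) W{\left(g{\left(-4 \right)} \right)} = \left(15 \frac{2 + 5}{22} + 291\right) \sqrt{6 - 4} = \left(15 \cdot 7 \cdot \frac{1}{22} + 291\right) \sqrt{2} = \left(15 \cdot \frac{7}{22} + 291\right) \sqrt{2} = \left(\frac{105}{22} + 291\right) \sqrt{2} = \frac{6507 \sqrt{2}}{22}$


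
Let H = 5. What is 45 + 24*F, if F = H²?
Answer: 645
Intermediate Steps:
F = 25 (F = 5² = 25)
45 + 24*F = 45 + 24*25 = 45 + 600 = 645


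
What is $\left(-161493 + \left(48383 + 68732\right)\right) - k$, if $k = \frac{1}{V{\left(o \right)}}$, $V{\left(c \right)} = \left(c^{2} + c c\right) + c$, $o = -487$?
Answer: $- \frac{21028559679}{473851} \approx -44378.0$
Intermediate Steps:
$V{\left(c \right)} = c + 2 c^{2}$ ($V{\left(c \right)} = \left(c^{2} + c^{2}\right) + c = 2 c^{2} + c = c + 2 c^{2}$)
$k = \frac{1}{473851}$ ($k = \frac{1}{\left(-487\right) \left(1 + 2 \left(-487\right)\right)} = \frac{1}{\left(-487\right) \left(1 - 974\right)} = \frac{1}{\left(-487\right) \left(-973\right)} = \frac{1}{473851} \approx 2.1104 \cdot 10^{-6}$)
$\left(-161493 + \left(48383 + 68732\right)\right) - k = \left(-161493 + \left(48383 + 68732\right)\right) - \frac{1}{473851} = \left(-161493 + 117115\right) - \frac{1}{473851} = -44378 - \frac{1}{473851} = - \frac{21028559679}{473851}$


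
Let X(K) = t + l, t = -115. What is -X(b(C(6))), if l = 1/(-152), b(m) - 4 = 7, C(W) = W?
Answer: 17481/152 ≈ 115.01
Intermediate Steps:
b(m) = 11 (b(m) = 4 + 7 = 11)
l = -1/152 ≈ -0.0065789
X(K) = -17481/152 (X(K) = -115 - 1/152 = -17481/152)
-X(b(C(6))) = -1*(-17481/152) = 17481/152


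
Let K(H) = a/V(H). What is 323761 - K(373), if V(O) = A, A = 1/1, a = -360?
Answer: 324121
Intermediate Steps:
A = 1
V(O) = 1
K(H) = -360 (K(H) = -360/1 = -360*1 = -360)
323761 - K(373) = 323761 - 1*(-360) = 323761 + 360 = 324121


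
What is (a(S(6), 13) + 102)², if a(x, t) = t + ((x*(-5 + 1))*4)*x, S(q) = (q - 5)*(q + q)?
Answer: 4791721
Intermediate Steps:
S(q) = 2*q*(-5 + q) (S(q) = (-5 + q)*(2*q) = 2*q*(-5 + q))
a(x, t) = t - 16*x² (a(x, t) = t + ((x*(-4))*4)*x = t + (-4*x*4)*x = t + (-16*x)*x = t - 16*x²)
(a(S(6), 13) + 102)² = ((13 - 16*144*(-5 + 6)²) + 102)² = ((13 - 16*(2*6*1)²) + 102)² = ((13 - 16*12²) + 102)² = ((13 - 16*144) + 102)² = ((13 - 2304) + 102)² = (-2291 + 102)² = (-2189)² = 4791721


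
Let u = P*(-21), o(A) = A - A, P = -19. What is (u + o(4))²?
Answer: 159201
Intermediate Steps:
o(A) = 0
u = 399 (u = -19*(-21) = 399)
(u + o(4))² = (399 + 0)² = 399² = 159201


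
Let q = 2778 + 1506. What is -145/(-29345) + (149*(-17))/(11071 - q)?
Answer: -14669354/39832903 ≈ -0.36827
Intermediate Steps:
q = 4284
-145/(-29345) + (149*(-17))/(11071 - q) = -145/(-29345) + (149*(-17))/(11071 - 1*4284) = -145*(-1/29345) - 2533/(11071 - 4284) = 29/5869 - 2533/6787 = -14669354/39832903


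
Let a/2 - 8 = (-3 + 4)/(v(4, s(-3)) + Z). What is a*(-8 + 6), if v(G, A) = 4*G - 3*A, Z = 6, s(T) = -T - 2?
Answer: -612/19 ≈ -32.211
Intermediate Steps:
s(T) = -2 - T
v(G, A) = -3*A + 4*G
a = 306/19 (a = 16 + 2*((-3 + 4)/((-3*(-2 - 1*(-3)) + 4*4) + 6)) = 16 + 2*(1/((-3*(-2 + 3) + 16) + 6)) = 16 + 2*(1/((-3*1 + 16) + 6)) = 16 + 2*(1/((-3 + 16) + 6)) = 16 + 2*(1/(13 + 6)) = 16 + 2*(1/19) = 16 + 2/19 = 306/19 ≈ 16.105)
a*(-8 + 6) = 306*(-8 + 6)/19 = (306/19)*(-2) = -612/19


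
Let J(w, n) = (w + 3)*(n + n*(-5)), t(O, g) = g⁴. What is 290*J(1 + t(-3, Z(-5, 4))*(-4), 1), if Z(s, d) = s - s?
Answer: -4640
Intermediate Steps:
Z(s, d) = 0
J(w, n) = -4*n*(3 + w) (J(w, n) = (3 + w)*(n - 5*n) = (3 + w)*(-4*n) = -4*n*(3 + w))
290*J(1 + t(-3, Z(-5, 4))*(-4), 1) = 290*(-4*1*(3 + (1 + 0⁴*(-4)))) = 290*(-4*1*(3 + (1 + 0*(-4)))) = 290*(-4*1*(3 + (1 + 0))) = 290*(-4*1*(3 + 1)) = 290*(-4*1*4) = 290*(-16) = -4640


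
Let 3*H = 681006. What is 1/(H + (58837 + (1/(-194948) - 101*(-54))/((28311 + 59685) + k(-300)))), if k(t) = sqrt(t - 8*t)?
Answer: 84117215974421522746870224/24043986110506699663785610705009 + 2072777574326680*sqrt(21)/24043986110506699663785610705009 ≈ 3.4985e-6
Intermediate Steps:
H = 227002 (H = (1/3)*681006 = 227002)
k(t) = sqrt(7)*sqrt(-t) (k(t) = sqrt(-7*t) = sqrt(7)*sqrt(-t))
1/(H + (58837 + (1/(-194948) - 101*(-54))/((28311 + 59685) + k(-300)))) = 1/(227002 + (58837 + (1/(-194948) - 101*(-54))/((28311 + 59685) + sqrt(7)*sqrt(-1*(-300))))) = 1/(227002 + (58837 + (-1/194948 + 5454)/(87996 + sqrt(7)*sqrt(300)))) = 1/(227002 + (58837 + 1063246391/(194948*(87996 + sqrt(7)*(10*sqrt(3)))))) = 1/(227002 + (58837 + 1063246391/(194948*(87996 + 10*sqrt(21))))) = 1/(285839 + 1063246391/(194948*(87996 + 10*sqrt(21))))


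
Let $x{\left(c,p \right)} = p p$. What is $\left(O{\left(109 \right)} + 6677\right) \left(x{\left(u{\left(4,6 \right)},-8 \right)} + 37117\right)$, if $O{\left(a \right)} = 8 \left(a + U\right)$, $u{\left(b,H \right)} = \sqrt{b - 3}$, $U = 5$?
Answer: $282166609$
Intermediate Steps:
$u{\left(b,H \right)} = \sqrt{-3 + b}$
$O{\left(a \right)} = 40 + 8 a$ ($O{\left(a \right)} = 8 \left(a + 5\right) = 8 \left(5 + a\right) = 40 + 8 a$)
$x{\left(c,p \right)} = p^{2}$
$\left(O{\left(109 \right)} + 6677\right) \left(x{\left(u{\left(4,6 \right)},-8 \right)} + 37117\right) = \left(\left(40 + 8 \cdot 109\right) + 6677\right) \left(\left(-8\right)^{2} + 37117\right) = \left(\left(40 + 872\right) + 6677\right) \left(64 + 37117\right) = \left(912 + 6677\right) 37181 = 7589 \cdot 37181 = 282166609$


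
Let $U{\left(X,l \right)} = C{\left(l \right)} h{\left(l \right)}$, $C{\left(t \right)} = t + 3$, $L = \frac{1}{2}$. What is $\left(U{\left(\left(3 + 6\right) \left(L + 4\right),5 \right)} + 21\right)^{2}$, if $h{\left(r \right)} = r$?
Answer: $3721$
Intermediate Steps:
$L = \frac{1}{2} \approx 0.5$
$C{\left(t \right)} = 3 + t$
$U{\left(X,l \right)} = l \left(3 + l\right)$ ($U{\left(X,l \right)} = \left(3 + l\right) l = l \left(3 + l\right)$)
$\left(U{\left(\left(3 + 6\right) \left(L + 4\right),5 \right)} + 21\right)^{2} = \left(5 \left(3 + 5\right) + 21\right)^{2} = \left(5 \cdot 8 + 21\right)^{2} = \left(40 + 21\right)^{2} = 61^{2} = 3721$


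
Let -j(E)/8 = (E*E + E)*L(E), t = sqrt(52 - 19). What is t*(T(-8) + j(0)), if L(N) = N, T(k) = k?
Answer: -8*sqrt(33) ≈ -45.956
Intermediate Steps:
t = sqrt(33) ≈ 5.7446
j(E) = -8*E*(E + E**2) (j(E) = -8*(E*E + E)*E = -8*(E**2 + E)*E = -8*(E + E**2)*E = -8*E*(E + E**2))
t*(T(-8) + j(0)) = sqrt(33)*(-8 + 8*0**2*(-1 - 1*0)) = sqrt(33)*(-8 + 8*0*(-1 + 0)) = sqrt(33)*(-8 + 8*0*(-1)) = sqrt(33)*(-8 + 0) = sqrt(33)*(-8) = -8*sqrt(33)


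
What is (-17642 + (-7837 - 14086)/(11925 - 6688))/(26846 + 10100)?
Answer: -92413077/193486202 ≈ -0.47762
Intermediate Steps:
(-17642 + (-7837 - 14086)/(11925 - 6688))/(26846 + 10100) = (-17642 - 21923/5237)/36946 = (-17642 - 21923*1/5237)*(1/36946) = (-17642 - 21923/5237)*(1/36946) = -92413077/5237*1/36946 = -92413077/193486202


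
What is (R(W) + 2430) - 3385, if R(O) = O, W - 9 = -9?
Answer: -955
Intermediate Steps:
W = 0 (W = 9 - 9 = 0)
(R(W) + 2430) - 3385 = (0 + 2430) - 3385 = 2430 - 3385 = -955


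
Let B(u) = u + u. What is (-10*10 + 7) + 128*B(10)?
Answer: 2467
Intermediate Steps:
B(u) = 2*u
(-10*10 + 7) + 128*B(10) = (-10*10 + 7) + 128*(2*10) = (-100 + 7) + 128*20 = -93 + 2560 = 2467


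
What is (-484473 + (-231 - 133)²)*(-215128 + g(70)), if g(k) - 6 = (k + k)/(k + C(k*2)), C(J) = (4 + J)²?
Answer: 787694289767792/10403 ≈ 7.5718e+10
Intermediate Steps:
g(k) = 6 + 2*k/(k + (4 + 2*k)²) (g(k) = 6 + (k + k)/(k + (4 + k*2)²) = 6 + (2*k)/(k + (4 + 2*k)²) = 6 + 2*k/(k + (4 + 2*k)²))
(-484473 + (-231 - 133)²)*(-215128 + g(70)) = (-484473 + (-231 - 133)²)*(-215128 + 8*(70 + 3*(2 + 70)²)/(70 + 4*(2 + 70)²)) = (-484473 + (-364)²)*(-215128 + 8*(70 + 3*72²)/(70 + 4*72²)) = (-484473 + 132496)*(-215128 + 8*(70 + 3*5184)/(70 + 4*5184)) = -351977*(-215128 + 8*(70 + 15552)/(70 + 20736)) = -351977*(-215128 + 8*15622/20806) = -351977*(-215128 + 8*(1/20806)*15622) = -351977*(-215128 + 62488/10403) = -351977*(-2237914096/10403) = 787694289767792/10403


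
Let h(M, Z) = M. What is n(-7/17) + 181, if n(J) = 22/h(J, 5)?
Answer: 893/7 ≈ 127.57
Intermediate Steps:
n(J) = 22/J
n(-7/17) + 181 = 22/((-7/17)) + 181 = 22/((-7*1/17)) + 181 = 22/(-7/17) + 181 = 22*(-17/7) + 181 = -374/7 + 181 = 893/7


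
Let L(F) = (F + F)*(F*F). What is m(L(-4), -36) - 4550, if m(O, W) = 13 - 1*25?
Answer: -4562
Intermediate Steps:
L(F) = 2*F³ (L(F) = (2*F)*F² = 2*F³)
m(O, W) = -12 (m(O, W) = 13 - 25 = -12)
m(L(-4), -36) - 4550 = -12 - 4550 = -4562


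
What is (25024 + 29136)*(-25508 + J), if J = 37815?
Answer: 666547120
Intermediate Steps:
(25024 + 29136)*(-25508 + J) = (25024 + 29136)*(-25508 + 37815) = 54160*12307 = 666547120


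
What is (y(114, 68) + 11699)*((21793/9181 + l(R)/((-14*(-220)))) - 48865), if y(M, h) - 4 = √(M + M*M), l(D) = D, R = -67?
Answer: -16170182006436561/28277480 - 1381712552887*√13110/28277480 ≈ -5.7743e+8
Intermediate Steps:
y(M, h) = 4 + √(M + M²) (y(M, h) = 4 + √(M + M*M) = 4 + √(M + M²))
(y(114, 68) + 11699)*((21793/9181 + l(R)/((-14*(-220)))) - 48865) = ((4 + √(114*(1 + 114))) + 11699)*((21793/9181 - 67/((-14*(-220)))) - 48865) = ((4 + √(114*115)) + 11699)*((21793*(1/9181) - 67/3080) - 48865) = ((4 + √13110) + 11699)*((21793/9181 - 67*1/3080) - 48865) = (11703 + √13110)*((21793/9181 - 67/3080) - 48865) = (11703 + √13110)*(66507313/28277480 - 48865) = (11703 + √13110)*(-1381712552887/28277480) = -16170182006436561/28277480 - 1381712552887*√13110/28277480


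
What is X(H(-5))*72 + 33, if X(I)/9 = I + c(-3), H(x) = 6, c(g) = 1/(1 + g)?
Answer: 3597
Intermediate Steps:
X(I) = -9/2 + 9*I (X(I) = 9*(I + 1/(1 - 3)) = 9*(I + 1/(-2)) = 9*(I - 1/2) = 9*(-1/2 + I) = -9/2 + 9*I)
X(H(-5))*72 + 33 = (-9/2 + 9*6)*72 + 33 = (-9/2 + 54)*72 + 33 = (99/2)*72 + 33 = 3564 + 33 = 3597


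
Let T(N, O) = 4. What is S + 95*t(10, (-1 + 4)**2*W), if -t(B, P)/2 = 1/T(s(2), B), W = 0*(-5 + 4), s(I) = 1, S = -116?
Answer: -327/2 ≈ -163.50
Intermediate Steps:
W = 0 (W = 0*(-1) = 0)
t(B, P) = -1/2 (t(B, P) = -2/4 = -2*1/4 = -1/2)
S + 95*t(10, (-1 + 4)**2*W) = -116 + 95*(-1/2) = -116 - 95/2 = -327/2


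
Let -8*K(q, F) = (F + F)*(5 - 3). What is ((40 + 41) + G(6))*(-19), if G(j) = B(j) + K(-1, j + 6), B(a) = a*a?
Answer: -2109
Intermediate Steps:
K(q, F) = -F/2 (K(q, F) = -(F + F)*(5 - 3)/8 = -2*F*2/8 = -F/2)
B(a) = a²
G(j) = -3 + j² - j/2 (G(j) = j² - (j + 6)/2 = j² - (6 + j)/2 = j² + (-3 - j/2) = -3 + j² - j/2)
((40 + 41) + G(6))*(-19) = ((40 + 41) + (-3 + 6² - ½*6))*(-19) = (81 + (-3 + 36 - 3))*(-19) = (81 + 30)*(-19) = 111*(-19) = -2109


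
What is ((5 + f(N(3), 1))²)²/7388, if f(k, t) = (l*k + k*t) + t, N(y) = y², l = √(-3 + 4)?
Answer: 82944/1847 ≈ 44.907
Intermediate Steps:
l = 1 (l = √1 = 1)
f(k, t) = k + t + k*t (f(k, t) = (1*k + k*t) + t = (k + k*t) + t = k + t + k*t)
((5 + f(N(3), 1))²)²/7388 = ((5 + (3² + 1 + 3²*1))²)²/7388 = ((5 + (9 + 1 + 9*1))²)²*(1/7388) = ((5 + (9 + 1 + 9))²)²*(1/7388) = ((5 + 19)²)²*(1/7388) = (24²)²*(1/7388) = 576²*(1/7388) = 331776*(1/7388) = 82944/1847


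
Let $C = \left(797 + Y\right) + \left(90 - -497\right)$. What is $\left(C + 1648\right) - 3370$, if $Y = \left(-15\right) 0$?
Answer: $-338$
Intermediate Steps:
$Y = 0$
$C = 1384$ ($C = \left(797 + 0\right) + \left(90 - -497\right) = 797 + \left(90 + 497\right) = 797 + 587 = 1384$)
$\left(C + 1648\right) - 3370 = \left(1384 + 1648\right) - 3370 = 3032 - 3370 = -338$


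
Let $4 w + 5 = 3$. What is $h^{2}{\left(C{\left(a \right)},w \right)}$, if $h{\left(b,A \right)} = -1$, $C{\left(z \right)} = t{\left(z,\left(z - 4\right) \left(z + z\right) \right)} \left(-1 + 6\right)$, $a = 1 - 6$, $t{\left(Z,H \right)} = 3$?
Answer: $1$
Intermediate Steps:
$a = -5$ ($a = 1 - 6 = -5$)
$C{\left(z \right)} = 15$ ($C{\left(z \right)} = 3 \left(-1 + 6\right) = 3 \cdot 5 = 15$)
$w = - \frac{1}{2}$ ($w = - \frac{5}{4} + \frac{1}{4} \cdot 3 = - \frac{5}{4} + \frac{3}{4} = - \frac{1}{2} \approx -0.5$)
$h^{2}{\left(C{\left(a \right)},w \right)} = \left(-1\right)^{2} = 1$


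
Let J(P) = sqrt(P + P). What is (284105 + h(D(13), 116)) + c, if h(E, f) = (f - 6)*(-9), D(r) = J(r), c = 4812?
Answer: 287927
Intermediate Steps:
J(P) = sqrt(2)*sqrt(P) (J(P) = sqrt(2*P) = sqrt(2)*sqrt(P))
D(r) = sqrt(2)*sqrt(r)
h(E, f) = 54 - 9*f (h(E, f) = (-6 + f)*(-9) = 54 - 9*f)
(284105 + h(D(13), 116)) + c = (284105 + (54 - 9*116)) + 4812 = (284105 + (54 - 1044)) + 4812 = (284105 - 990) + 4812 = 283115 + 4812 = 287927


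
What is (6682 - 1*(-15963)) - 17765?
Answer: 4880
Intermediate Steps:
(6682 - 1*(-15963)) - 17765 = (6682 + 15963) - 17765 = 22645 - 17765 = 4880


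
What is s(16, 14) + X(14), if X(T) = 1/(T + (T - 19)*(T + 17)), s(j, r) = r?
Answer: 1973/141 ≈ 13.993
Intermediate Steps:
X(T) = 1/(T + (-19 + T)*(17 + T))
s(16, 14) + X(14) = 14 + 1/(-323 + 14**2 - 1*14) = 14 + 1/(-323 + 196 - 14) = 14 + 1/(-141) = 14 - 1/141 = 1973/141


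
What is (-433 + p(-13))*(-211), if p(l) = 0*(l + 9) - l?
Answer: 88620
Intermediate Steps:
p(l) = -l (p(l) = 0*(9 + l) - l = 0 - l = -l)
(-433 + p(-13))*(-211) = (-433 - 1*(-13))*(-211) = (-433 + 13)*(-211) = -420*(-211) = 88620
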